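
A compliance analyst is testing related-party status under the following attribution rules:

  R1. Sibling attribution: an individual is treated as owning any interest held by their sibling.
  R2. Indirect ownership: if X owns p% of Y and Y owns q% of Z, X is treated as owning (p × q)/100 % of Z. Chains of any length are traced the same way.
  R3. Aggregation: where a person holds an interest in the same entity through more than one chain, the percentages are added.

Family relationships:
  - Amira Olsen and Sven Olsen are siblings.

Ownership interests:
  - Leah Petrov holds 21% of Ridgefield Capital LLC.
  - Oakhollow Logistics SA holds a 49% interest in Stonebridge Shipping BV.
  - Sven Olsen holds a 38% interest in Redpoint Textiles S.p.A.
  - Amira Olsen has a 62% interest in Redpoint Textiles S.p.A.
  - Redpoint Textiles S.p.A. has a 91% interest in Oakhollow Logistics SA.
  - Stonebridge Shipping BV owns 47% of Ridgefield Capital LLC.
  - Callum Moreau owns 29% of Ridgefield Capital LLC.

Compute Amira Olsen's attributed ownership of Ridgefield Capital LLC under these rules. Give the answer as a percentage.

20.9573%

By sibling attribution (R1), Amira Olsen is treated as also owning Sven Olsen's interest in Redpoint Textiles S.p.A, giving 62% + 38% = 100%.
Chain via Redpoint Textiles S.p.A. → Oakhollow Logistics SA → Stonebridge Shipping BV (R2): 100% × 91% × 49% × 47% = 20.9573% of Ridgefield Capital LLC.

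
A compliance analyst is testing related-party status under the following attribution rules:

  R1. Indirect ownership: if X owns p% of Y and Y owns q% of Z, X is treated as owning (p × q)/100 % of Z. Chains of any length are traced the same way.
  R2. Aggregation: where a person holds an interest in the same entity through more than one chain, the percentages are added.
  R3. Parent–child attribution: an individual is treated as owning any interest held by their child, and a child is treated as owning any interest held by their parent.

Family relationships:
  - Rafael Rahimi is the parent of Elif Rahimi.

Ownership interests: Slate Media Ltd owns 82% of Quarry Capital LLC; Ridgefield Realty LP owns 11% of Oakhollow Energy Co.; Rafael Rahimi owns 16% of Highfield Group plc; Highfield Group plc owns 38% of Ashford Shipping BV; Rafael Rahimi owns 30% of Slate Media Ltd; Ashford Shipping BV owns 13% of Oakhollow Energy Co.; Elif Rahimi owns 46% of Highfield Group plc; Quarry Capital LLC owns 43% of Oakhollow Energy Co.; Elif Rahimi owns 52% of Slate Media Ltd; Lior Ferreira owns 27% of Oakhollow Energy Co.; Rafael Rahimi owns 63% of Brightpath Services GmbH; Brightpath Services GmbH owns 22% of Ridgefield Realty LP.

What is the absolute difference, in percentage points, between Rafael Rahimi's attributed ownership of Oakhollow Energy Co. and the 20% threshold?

By parent–child attribution (R3), Rafael Rahimi is treated as also owning Elif Rahimi's interest in Slate Media Ltd, giving 30% + 52% = 82%.
By parent–child attribution (R3), Rafael Rahimi is treated as also owning Elif Rahimi's interest in Highfield Group plc, giving 16% + 46% = 62%.
Chain via Slate Media Ltd → Quarry Capital LLC (R1): 82% × 82% × 43% = 28.9132% of Oakhollow Energy Co.
Chain via Brightpath Services GmbH → Ridgefield Realty LP (R1): 63% × 22% × 11% = 1.5246% of Oakhollow Energy Co.
Chain via Highfield Group plc → Ashford Shipping BV (R1): 62% × 38% × 13% = 3.0628% of Oakhollow Energy Co.
Aggregating (R2): 28.9132% + 1.5246% + 3.0628% = 33.5006%.
33.5006% exceeds the 20% threshold by 13.5006 percentage points.

13.5006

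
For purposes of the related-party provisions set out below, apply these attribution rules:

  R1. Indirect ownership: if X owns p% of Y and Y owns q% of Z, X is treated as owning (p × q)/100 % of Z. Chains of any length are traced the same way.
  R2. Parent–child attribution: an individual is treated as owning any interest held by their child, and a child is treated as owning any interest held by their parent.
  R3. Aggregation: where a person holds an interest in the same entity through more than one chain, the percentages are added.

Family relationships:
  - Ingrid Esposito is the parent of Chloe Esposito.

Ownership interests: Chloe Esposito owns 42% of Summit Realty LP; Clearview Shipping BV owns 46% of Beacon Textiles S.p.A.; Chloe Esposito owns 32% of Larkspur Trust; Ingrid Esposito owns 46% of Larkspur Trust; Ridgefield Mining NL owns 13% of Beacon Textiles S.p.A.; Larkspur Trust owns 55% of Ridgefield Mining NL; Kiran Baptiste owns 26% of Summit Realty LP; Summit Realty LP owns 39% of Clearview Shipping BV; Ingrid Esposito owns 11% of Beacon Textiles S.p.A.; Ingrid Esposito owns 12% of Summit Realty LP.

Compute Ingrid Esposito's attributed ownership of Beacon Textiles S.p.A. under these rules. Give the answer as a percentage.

By parent–child attribution (R2), Ingrid Esposito is treated as also owning Chloe Esposito's interest in Summit Realty LP, giving 12% + 42% = 54%.
By parent–child attribution (R2), Ingrid Esposito is treated as also owning Chloe Esposito's interest in Larkspur Trust, giving 46% + 32% = 78%.
Chain via Summit Realty LP → Clearview Shipping BV (R1): 54% × 39% × 46% = 9.6876% of Beacon Textiles S.p.A.
Chain via Larkspur Trust → Ridgefield Mining NL (R1): 78% × 55% × 13% = 5.577% of Beacon Textiles S.p.A.
Direct interest in Beacon Textiles S.p.A: 11%.
Aggregating (R3): 9.6876% + 5.577% + 11% = 26.2646%.

26.2646%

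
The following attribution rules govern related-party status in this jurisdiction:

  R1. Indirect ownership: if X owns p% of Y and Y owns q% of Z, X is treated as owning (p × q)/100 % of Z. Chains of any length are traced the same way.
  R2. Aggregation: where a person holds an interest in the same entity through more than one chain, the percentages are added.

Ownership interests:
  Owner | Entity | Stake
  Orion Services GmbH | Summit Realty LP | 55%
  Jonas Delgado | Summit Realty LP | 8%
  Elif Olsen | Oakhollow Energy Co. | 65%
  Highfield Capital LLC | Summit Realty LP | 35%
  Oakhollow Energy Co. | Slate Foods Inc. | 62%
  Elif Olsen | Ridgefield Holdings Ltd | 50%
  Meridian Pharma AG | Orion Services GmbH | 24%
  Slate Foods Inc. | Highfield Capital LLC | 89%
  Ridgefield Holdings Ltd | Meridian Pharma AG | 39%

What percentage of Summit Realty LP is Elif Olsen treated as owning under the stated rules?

15.12745%

Chain via Oakhollow Energy Co. → Slate Foods Inc. → Highfield Capital LLC (R1): 65% × 62% × 89% × 35% = 12.55345% of Summit Realty LP.
Chain via Ridgefield Holdings Ltd → Meridian Pharma AG → Orion Services GmbH (R1): 50% × 39% × 24% × 55% = 2.574% of Summit Realty LP.
Aggregating (R2): 12.55345% + 2.574% = 15.12745%.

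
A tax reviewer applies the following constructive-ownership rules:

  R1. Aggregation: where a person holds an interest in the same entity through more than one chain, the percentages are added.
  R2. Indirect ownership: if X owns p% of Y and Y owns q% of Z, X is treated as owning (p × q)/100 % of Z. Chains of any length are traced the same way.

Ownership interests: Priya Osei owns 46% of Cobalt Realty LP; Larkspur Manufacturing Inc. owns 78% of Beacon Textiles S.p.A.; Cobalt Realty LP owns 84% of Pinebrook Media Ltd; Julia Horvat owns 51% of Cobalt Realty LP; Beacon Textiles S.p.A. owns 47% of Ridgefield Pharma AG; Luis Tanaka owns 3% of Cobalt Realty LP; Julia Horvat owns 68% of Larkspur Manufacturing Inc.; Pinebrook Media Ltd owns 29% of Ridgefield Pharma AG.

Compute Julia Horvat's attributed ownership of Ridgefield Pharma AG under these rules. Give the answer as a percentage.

37.3524%

Chain via Cobalt Realty LP → Pinebrook Media Ltd (R2): 51% × 84% × 29% = 12.4236% of Ridgefield Pharma AG.
Chain via Larkspur Manufacturing Inc. → Beacon Textiles S.p.A. (R2): 68% × 78% × 47% = 24.9288% of Ridgefield Pharma AG.
Aggregating (R1): 12.4236% + 24.9288% = 37.3524%.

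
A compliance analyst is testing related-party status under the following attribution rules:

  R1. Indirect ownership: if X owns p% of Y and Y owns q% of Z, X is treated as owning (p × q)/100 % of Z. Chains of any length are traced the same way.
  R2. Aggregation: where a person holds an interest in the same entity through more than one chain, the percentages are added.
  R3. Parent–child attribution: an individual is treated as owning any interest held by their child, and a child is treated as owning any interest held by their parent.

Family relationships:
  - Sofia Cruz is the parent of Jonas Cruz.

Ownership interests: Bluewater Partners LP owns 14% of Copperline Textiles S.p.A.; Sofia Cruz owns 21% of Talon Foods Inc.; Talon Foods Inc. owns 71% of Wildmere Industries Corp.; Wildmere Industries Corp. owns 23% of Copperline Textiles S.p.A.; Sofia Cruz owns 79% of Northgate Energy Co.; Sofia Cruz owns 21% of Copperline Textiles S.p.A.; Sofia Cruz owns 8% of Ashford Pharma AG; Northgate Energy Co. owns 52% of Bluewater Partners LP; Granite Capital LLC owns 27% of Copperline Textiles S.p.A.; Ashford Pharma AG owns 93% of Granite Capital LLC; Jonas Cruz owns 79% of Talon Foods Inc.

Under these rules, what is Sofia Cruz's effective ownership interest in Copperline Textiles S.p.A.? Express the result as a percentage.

By parent–child attribution (R3), Sofia Cruz is treated as also owning Jonas Cruz's interest in Talon Foods Inc, giving 21% + 79% = 100%.
Chain via Talon Foods Inc. → Wildmere Industries Corp. (R1): 100% × 71% × 23% = 16.33% of Copperline Textiles S.p.A.
Chain via Northgate Energy Co. → Bluewater Partners LP (R1): 79% × 52% × 14% = 5.7512% of Copperline Textiles S.p.A.
Chain via Ashford Pharma AG → Granite Capital LLC (R1): 8% × 93% × 27% = 2.0088% of Copperline Textiles S.p.A.
Direct interest in Copperline Textiles S.p.A: 21%.
Aggregating (R2): 16.33% + 5.7512% + 2.0088% + 21% = 45.09%.

45.09%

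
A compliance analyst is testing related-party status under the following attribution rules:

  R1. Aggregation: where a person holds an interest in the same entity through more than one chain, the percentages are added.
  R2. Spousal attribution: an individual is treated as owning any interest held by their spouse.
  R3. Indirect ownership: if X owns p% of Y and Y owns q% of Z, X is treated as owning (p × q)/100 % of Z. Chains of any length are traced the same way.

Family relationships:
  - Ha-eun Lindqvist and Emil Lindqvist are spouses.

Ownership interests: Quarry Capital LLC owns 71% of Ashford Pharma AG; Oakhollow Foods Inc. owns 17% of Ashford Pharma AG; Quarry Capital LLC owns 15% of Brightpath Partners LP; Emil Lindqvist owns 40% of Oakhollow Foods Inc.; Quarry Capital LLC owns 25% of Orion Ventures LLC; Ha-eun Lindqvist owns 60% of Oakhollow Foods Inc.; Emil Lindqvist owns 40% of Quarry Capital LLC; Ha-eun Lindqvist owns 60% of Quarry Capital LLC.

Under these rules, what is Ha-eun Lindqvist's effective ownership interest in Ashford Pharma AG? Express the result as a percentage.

By spousal attribution (R2), Ha-eun Lindqvist is treated as also owning Emil Lindqvist's interest in Quarry Capital LLC, giving 60% + 40% = 100%.
By spousal attribution (R2), Ha-eun Lindqvist is treated as also owning Emil Lindqvist's interest in Oakhollow Foods Inc, giving 60% + 40% = 100%.
Chain via Quarry Capital LLC (R3): 100% × 71% = 71% of Ashford Pharma AG.
Chain via Oakhollow Foods Inc. (R3): 100% × 17% = 17% of Ashford Pharma AG.
Aggregating (R1): 71% + 17% = 88%.

88%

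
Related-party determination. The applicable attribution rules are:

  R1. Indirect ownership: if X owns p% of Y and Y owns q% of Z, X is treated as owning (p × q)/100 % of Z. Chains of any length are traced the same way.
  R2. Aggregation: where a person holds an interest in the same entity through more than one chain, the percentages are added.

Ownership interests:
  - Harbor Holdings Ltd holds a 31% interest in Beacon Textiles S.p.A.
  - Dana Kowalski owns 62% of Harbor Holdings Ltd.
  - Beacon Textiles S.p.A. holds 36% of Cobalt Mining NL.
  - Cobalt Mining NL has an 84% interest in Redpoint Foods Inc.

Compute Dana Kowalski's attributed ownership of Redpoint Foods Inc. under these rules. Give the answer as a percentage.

5.812128%

Chain via Harbor Holdings Ltd → Beacon Textiles S.p.A. → Cobalt Mining NL (R1): 62% × 31% × 36% × 84% = 5.812128% of Redpoint Foods Inc.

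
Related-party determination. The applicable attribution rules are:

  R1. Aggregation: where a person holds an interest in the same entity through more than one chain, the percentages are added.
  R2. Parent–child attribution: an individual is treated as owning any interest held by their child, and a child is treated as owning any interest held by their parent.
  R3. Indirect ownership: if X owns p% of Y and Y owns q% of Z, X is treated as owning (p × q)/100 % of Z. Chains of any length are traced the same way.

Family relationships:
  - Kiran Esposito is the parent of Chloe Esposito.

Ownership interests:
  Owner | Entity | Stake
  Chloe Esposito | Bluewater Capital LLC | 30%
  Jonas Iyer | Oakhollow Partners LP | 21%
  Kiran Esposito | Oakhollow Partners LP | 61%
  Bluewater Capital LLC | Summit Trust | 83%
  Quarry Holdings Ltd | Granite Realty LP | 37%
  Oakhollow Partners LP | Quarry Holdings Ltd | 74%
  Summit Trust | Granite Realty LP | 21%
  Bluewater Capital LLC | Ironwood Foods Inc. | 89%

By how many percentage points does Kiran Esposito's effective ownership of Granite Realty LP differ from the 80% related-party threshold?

58.0692

By parent–child attribution (R2), Kiran Esposito is treated as owning Chloe Esposito's 30% interest in Bluewater Capital LLC.
Chain via Oakhollow Partners LP → Quarry Holdings Ltd (R3): 61% × 74% × 37% = 16.7018% of Granite Realty LP.
Chain via Bluewater Capital LLC → Summit Trust (R3): 30% × 83% × 21% = 5.229% of Granite Realty LP.
Aggregating (R1): 16.7018% + 5.229% = 21.9308%.
21.9308% falls short of the 80% threshold by 58.0692 percentage points.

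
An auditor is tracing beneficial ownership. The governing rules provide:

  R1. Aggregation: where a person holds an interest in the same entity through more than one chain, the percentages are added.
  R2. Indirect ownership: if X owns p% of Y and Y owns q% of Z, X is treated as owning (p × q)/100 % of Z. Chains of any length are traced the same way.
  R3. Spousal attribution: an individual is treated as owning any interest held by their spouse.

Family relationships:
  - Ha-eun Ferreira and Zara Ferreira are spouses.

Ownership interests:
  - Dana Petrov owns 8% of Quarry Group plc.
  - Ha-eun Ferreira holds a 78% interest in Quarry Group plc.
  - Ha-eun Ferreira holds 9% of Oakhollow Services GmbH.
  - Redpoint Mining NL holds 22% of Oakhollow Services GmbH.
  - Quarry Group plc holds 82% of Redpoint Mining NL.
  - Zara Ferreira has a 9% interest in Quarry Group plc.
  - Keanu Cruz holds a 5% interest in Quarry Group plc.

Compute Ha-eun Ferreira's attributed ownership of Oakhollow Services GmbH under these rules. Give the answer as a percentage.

24.6948%

By spousal attribution (R3), Ha-eun Ferreira is treated as also owning Zara Ferreira's interest in Quarry Group plc, giving 78% + 9% = 87%.
Chain via Quarry Group plc → Redpoint Mining NL (R2): 87% × 82% × 22% = 15.6948% of Oakhollow Services GmbH.
Direct interest in Oakhollow Services GmbH: 9%.
Aggregating (R1): 15.6948% + 9% = 24.6948%.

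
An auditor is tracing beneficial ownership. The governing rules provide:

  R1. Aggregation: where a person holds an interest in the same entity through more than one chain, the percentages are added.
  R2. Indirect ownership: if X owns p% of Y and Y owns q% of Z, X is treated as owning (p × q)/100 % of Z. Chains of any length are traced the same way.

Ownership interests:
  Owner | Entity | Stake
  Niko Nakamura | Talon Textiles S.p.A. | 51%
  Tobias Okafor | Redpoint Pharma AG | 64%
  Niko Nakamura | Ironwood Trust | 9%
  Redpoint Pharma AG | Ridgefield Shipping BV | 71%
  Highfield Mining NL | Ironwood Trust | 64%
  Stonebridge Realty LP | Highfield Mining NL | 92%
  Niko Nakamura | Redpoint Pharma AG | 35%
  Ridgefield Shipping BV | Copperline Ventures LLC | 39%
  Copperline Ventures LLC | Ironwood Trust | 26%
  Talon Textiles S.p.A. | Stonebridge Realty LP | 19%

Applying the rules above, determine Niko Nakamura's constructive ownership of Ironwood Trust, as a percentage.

Chain via Talon Textiles S.p.A. → Stonebridge Realty LP → Highfield Mining NL (R2): 51% × 19% × 92% × 64% = 5.705472% of Ironwood Trust.
Chain via Redpoint Pharma AG → Ridgefield Shipping BV → Copperline Ventures LLC (R2): 35% × 71% × 39% × 26% = 2.51979% of Ironwood Trust.
Direct interest in Ironwood Trust: 9%.
Aggregating (R1): 5.705472% + 2.51979% + 9% = 17.225262%.

17.225262%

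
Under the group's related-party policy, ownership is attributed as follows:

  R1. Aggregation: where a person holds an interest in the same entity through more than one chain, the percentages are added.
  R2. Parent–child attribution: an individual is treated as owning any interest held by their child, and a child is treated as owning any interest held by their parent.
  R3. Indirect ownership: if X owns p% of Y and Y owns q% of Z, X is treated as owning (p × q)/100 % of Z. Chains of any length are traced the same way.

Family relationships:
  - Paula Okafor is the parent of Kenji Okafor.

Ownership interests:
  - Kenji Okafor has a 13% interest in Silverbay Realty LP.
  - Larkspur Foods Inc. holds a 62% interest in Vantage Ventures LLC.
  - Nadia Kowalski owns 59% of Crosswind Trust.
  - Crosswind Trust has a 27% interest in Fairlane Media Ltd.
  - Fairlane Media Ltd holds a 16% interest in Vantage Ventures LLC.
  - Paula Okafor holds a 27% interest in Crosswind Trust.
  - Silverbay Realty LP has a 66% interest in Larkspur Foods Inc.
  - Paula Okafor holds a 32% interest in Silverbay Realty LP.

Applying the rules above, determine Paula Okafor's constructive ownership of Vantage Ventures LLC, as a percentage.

By parent–child attribution (R2), Paula Okafor is treated as also owning Kenji Okafor's interest in Silverbay Realty LP, giving 32% + 13% = 45%.
Chain via Silverbay Realty LP → Larkspur Foods Inc. (R3): 45% × 66% × 62% = 18.414% of Vantage Ventures LLC.
Chain via Crosswind Trust → Fairlane Media Ltd (R3): 27% × 27% × 16% = 1.1664% of Vantage Ventures LLC.
Aggregating (R1): 18.414% + 1.1664% = 19.5804%.

19.5804%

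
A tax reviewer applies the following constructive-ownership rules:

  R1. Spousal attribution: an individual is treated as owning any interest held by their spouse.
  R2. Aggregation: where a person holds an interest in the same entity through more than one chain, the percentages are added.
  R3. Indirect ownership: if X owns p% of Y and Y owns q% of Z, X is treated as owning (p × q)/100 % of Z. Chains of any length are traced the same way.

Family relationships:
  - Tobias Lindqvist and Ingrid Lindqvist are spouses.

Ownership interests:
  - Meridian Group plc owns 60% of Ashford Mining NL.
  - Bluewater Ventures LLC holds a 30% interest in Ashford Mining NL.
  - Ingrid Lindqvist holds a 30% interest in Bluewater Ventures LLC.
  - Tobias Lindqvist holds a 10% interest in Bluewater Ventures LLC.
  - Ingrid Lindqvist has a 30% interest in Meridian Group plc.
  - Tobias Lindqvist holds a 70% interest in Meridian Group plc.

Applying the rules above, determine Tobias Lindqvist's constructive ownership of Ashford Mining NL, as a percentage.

72%

By spousal attribution (R1), Tobias Lindqvist is treated as also owning Ingrid Lindqvist's interest in Bluewater Ventures LLC, giving 10% + 30% = 40%.
By spousal attribution (R1), Tobias Lindqvist is treated as also owning Ingrid Lindqvist's interest in Meridian Group plc, giving 70% + 30% = 100%.
Chain via Bluewater Ventures LLC (R3): 40% × 30% = 12% of Ashford Mining NL.
Chain via Meridian Group plc (R3): 100% × 60% = 60% of Ashford Mining NL.
Aggregating (R2): 12% + 60% = 72%.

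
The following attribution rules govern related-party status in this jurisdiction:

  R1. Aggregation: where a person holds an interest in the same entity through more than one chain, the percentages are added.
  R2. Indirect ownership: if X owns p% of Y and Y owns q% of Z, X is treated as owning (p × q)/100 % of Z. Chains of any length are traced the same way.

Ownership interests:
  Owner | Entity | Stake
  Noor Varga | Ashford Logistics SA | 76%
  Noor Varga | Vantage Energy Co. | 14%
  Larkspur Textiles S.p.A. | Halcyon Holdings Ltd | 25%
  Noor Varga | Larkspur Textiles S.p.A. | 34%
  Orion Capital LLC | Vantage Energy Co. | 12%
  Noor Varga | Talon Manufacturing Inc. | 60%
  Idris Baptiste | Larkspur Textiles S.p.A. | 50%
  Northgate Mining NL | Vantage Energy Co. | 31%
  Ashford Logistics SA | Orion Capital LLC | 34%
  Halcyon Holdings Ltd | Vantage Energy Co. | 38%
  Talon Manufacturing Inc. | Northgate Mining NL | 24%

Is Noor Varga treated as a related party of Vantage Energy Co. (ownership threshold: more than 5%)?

Chain via Ashford Logistics SA → Orion Capital LLC (R2): 76% × 34% × 12% = 3.1008% of Vantage Energy Co.
Chain via Talon Manufacturing Inc. → Northgate Mining NL (R2): 60% × 24% × 31% = 4.464% of Vantage Energy Co.
Chain via Larkspur Textiles S.p.A. → Halcyon Holdings Ltd (R2): 34% × 25% × 38% = 3.23% of Vantage Energy Co.
Direct interest in Vantage Energy Co: 14%.
Aggregating (R1): 3.1008% + 4.464% + 3.23% + 14% = 24.7948%.
24.7948% exceeds the 5% threshold, so Noor is a related party to Vantage Energy Co.

Yes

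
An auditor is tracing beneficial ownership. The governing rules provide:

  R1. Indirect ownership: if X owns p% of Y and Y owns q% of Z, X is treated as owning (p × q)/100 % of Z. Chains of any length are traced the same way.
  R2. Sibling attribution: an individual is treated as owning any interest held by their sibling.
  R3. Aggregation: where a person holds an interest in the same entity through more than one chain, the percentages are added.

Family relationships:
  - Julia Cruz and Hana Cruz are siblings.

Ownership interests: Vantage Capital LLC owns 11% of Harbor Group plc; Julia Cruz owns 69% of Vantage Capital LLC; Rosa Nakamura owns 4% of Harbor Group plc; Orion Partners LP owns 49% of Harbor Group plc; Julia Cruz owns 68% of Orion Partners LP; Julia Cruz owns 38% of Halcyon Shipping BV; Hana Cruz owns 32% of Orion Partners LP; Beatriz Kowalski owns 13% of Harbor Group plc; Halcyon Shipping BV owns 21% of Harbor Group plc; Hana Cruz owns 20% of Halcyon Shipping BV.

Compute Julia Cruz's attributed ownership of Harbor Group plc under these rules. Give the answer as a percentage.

68.77%

By sibling attribution (R2), Julia Cruz is treated as also owning Hana Cruz's interest in Halcyon Shipping BV, giving 38% + 20% = 58%.
By sibling attribution (R2), Julia Cruz is treated as also owning Hana Cruz's interest in Orion Partners LP, giving 68% + 32% = 100%.
Chain via Halcyon Shipping BV (R1): 58% × 21% = 12.18% of Harbor Group plc.
Chain via Orion Partners LP (R1): 100% × 49% = 49% of Harbor Group plc.
Chain via Vantage Capital LLC (R1): 69% × 11% = 7.59% of Harbor Group plc.
Aggregating (R3): 12.18% + 49% + 7.59% = 68.77%.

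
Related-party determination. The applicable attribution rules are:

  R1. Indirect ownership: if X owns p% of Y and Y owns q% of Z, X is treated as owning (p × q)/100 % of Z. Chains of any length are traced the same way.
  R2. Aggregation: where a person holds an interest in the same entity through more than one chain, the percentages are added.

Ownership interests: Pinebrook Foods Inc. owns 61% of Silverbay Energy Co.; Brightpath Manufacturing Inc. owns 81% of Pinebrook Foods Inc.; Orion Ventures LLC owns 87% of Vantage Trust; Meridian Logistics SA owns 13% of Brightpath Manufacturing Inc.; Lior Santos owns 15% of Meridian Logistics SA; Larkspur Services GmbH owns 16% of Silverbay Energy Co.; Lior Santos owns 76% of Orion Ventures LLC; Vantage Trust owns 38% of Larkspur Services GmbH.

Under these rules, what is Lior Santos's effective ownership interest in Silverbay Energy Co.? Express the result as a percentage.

Chain via Orion Ventures LLC → Vantage Trust → Larkspur Services GmbH (R1): 76% × 87% × 38% × 16% = 4.020096% of Silverbay Energy Co.
Chain via Meridian Logistics SA → Brightpath Manufacturing Inc. → Pinebrook Foods Inc. (R1): 15% × 13% × 81% × 61% = 0.963495% of Silverbay Energy Co.
Aggregating (R2): 4.020096% + 0.963495% = 4.983591%.

4.983591%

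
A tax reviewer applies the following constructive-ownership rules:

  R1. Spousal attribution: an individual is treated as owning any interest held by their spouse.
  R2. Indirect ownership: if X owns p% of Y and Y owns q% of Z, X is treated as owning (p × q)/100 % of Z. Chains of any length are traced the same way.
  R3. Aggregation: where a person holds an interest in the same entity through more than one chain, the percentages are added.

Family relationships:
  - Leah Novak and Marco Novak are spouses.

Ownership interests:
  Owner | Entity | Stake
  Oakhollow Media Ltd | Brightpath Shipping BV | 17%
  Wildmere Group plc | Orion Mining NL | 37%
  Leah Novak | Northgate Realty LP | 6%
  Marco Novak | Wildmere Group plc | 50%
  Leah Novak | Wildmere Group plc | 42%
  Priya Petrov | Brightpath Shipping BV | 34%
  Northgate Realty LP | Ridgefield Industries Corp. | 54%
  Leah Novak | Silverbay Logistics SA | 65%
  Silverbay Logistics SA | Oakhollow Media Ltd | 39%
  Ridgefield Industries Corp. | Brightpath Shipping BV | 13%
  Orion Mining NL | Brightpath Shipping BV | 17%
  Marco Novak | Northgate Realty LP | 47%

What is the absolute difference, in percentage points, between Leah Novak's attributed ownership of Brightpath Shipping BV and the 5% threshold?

By spousal attribution (R1), Leah Novak is treated as also owning Marco Novak's interest in Wildmere Group plc, giving 42% + 50% = 92%.
By spousal attribution (R1), Leah Novak is treated as also owning Marco Novak's interest in Northgate Realty LP, giving 6% + 47% = 53%.
Chain via Wildmere Group plc → Orion Mining NL (R2): 92% × 37% × 17% = 5.7868% of Brightpath Shipping BV.
Chain via Silverbay Logistics SA → Oakhollow Media Ltd (R2): 65% × 39% × 17% = 4.3095% of Brightpath Shipping BV.
Chain via Northgate Realty LP → Ridgefield Industries Corp. (R2): 53% × 54% × 13% = 3.7206% of Brightpath Shipping BV.
Aggregating (R3): 5.7868% + 4.3095% + 3.7206% = 13.8169%.
13.8169% exceeds the 5% threshold by 8.8169 percentage points.

8.8169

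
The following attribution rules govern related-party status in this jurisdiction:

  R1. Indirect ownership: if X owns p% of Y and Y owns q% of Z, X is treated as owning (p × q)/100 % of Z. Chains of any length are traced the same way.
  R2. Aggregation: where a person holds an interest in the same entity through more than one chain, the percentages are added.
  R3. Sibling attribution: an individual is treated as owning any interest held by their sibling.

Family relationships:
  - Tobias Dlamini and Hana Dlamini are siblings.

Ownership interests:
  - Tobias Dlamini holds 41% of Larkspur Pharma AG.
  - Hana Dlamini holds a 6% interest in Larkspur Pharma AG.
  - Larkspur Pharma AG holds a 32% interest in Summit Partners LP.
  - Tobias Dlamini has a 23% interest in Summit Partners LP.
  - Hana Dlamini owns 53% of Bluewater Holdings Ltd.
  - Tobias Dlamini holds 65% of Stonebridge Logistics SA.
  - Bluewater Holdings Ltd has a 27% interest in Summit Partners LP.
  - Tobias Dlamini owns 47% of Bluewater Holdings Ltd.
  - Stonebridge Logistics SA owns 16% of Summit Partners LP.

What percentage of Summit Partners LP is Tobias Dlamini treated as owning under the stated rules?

By sibling attribution (R3), Tobias Dlamini is treated as also owning Hana Dlamini's interest in Bluewater Holdings Ltd, giving 47% + 53% = 100%.
By sibling attribution (R3), Tobias Dlamini is treated as also owning Hana Dlamini's interest in Larkspur Pharma AG, giving 41% + 6% = 47%.
Chain via Stonebridge Logistics SA (R1): 65% × 16% = 10.4% of Summit Partners LP.
Chain via Bluewater Holdings Ltd (R1): 100% × 27% = 27% of Summit Partners LP.
Chain via Larkspur Pharma AG (R1): 47% × 32% = 15.04% of Summit Partners LP.
Direct interest in Summit Partners LP: 23%.
Aggregating (R2): 10.4% + 27% + 15.04% + 23% = 75.44%.

75.44%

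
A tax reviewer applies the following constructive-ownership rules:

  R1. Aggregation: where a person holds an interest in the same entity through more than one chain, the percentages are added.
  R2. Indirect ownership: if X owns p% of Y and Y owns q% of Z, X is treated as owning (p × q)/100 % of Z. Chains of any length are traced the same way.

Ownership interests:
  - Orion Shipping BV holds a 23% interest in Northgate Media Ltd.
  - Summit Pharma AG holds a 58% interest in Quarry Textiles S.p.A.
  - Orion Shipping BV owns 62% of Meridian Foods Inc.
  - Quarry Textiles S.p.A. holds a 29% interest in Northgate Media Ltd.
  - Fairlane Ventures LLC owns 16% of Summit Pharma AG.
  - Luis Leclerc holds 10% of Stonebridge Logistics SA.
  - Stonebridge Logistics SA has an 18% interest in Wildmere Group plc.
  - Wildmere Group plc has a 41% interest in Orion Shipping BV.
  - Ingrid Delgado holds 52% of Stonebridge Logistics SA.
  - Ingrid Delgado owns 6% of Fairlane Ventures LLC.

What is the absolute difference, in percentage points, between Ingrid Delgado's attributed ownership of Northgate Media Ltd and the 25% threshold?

23.95588

Chain via Stonebridge Logistics SA → Wildmere Group plc → Orion Shipping BV (R2): 52% × 18% × 41% × 23% = 0.882648% of Northgate Media Ltd.
Chain via Fairlane Ventures LLC → Summit Pharma AG → Quarry Textiles S.p.A. (R2): 6% × 16% × 58% × 29% = 0.161472% of Northgate Media Ltd.
Aggregating (R1): 0.882648% + 0.161472% = 1.04412%.
1.04412% falls short of the 25% threshold by 23.95588 percentage points.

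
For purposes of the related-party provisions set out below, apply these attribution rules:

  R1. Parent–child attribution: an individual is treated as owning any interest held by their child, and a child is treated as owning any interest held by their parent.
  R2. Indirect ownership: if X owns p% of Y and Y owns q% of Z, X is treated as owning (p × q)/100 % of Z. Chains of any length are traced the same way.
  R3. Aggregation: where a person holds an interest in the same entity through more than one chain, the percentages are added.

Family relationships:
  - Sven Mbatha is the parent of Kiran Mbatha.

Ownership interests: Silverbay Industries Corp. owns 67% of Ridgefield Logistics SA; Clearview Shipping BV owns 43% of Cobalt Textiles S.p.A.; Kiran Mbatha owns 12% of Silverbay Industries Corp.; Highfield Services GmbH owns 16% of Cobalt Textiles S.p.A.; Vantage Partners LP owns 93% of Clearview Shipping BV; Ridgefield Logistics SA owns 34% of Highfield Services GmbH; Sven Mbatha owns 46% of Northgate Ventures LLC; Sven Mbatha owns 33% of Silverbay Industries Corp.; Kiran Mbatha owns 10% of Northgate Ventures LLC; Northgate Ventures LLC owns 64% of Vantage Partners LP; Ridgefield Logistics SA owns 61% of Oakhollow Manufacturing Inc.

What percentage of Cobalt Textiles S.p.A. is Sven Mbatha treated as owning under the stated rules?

15.972576%

By parent–child attribution (R1), Sven Mbatha is treated as also owning Kiran Mbatha's interest in Northgate Ventures LLC, giving 46% + 10% = 56%.
By parent–child attribution (R1), Sven Mbatha is treated as also owning Kiran Mbatha's interest in Silverbay Industries Corp, giving 33% + 12% = 45%.
Chain via Northgate Ventures LLC → Vantage Partners LP → Clearview Shipping BV (R2): 56% × 64% × 93% × 43% = 14.332416% of Cobalt Textiles S.p.A.
Chain via Silverbay Industries Corp. → Ridgefield Logistics SA → Highfield Services GmbH (R2): 45% × 67% × 34% × 16% = 1.64016% of Cobalt Textiles S.p.A.
Aggregating (R3): 14.332416% + 1.64016% = 15.972576%.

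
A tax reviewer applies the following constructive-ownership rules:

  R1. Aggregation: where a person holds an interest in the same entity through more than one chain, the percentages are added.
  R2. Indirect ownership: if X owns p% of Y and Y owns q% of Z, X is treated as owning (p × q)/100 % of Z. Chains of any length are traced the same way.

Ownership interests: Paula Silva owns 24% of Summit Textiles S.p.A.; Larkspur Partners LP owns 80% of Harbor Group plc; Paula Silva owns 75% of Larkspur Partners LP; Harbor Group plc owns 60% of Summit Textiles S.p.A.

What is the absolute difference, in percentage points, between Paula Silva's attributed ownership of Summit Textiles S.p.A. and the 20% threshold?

Chain via Larkspur Partners LP → Harbor Group plc (R2): 75% × 80% × 60% = 36% of Summit Textiles S.p.A.
Direct interest in Summit Textiles S.p.A: 24%.
Aggregating (R1): 36% + 24% = 60%.
60% exceeds the 20% threshold by 40 percentage points.

40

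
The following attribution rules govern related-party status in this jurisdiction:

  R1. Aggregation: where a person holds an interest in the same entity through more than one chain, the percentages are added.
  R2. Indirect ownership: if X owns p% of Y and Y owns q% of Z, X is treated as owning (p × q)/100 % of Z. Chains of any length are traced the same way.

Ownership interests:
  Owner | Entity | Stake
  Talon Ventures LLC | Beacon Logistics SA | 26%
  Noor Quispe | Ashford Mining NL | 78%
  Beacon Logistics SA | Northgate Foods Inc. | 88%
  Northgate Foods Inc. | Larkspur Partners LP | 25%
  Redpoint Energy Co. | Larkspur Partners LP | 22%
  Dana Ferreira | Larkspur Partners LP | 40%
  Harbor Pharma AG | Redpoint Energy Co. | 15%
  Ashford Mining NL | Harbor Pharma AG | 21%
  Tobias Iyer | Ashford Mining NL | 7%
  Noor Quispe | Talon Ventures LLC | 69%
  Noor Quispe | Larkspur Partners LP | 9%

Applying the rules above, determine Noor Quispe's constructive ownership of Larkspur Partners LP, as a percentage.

13.48734%

Chain via Ashford Mining NL → Harbor Pharma AG → Redpoint Energy Co. (R2): 78% × 21% × 15% × 22% = 0.54054% of Larkspur Partners LP.
Chain via Talon Ventures LLC → Beacon Logistics SA → Northgate Foods Inc. (R2): 69% × 26% × 88% × 25% = 3.9468% of Larkspur Partners LP.
Direct interest in Larkspur Partners LP: 9%.
Aggregating (R1): 0.54054% + 3.9468% + 9% = 13.48734%.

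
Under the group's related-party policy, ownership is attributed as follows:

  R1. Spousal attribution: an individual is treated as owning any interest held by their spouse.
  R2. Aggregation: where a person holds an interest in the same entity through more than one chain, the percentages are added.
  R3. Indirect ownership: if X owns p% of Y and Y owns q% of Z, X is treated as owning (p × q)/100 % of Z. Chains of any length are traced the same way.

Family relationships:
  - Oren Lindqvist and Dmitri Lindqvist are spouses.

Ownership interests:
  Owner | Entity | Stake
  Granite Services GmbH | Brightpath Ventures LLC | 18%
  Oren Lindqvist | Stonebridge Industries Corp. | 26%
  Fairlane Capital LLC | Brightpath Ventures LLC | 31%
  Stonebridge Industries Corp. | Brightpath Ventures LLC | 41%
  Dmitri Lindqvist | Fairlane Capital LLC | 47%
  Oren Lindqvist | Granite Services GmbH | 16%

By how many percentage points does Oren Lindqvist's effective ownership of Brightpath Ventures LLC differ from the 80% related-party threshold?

51.89

By spousal attribution (R1), Oren Lindqvist is treated as owning Dmitri Lindqvist's 47% interest in Fairlane Capital LLC.
Chain via Stonebridge Industries Corp. (R3): 26% × 41% = 10.66% of Brightpath Ventures LLC.
Chain via Granite Services GmbH (R3): 16% × 18% = 2.88% of Brightpath Ventures LLC.
Chain via Fairlane Capital LLC (R3): 47% × 31% = 14.57% of Brightpath Ventures LLC.
Aggregating (R2): 10.66% + 2.88% + 14.57% = 28.11%.
28.11% falls short of the 80% threshold by 51.89 percentage points.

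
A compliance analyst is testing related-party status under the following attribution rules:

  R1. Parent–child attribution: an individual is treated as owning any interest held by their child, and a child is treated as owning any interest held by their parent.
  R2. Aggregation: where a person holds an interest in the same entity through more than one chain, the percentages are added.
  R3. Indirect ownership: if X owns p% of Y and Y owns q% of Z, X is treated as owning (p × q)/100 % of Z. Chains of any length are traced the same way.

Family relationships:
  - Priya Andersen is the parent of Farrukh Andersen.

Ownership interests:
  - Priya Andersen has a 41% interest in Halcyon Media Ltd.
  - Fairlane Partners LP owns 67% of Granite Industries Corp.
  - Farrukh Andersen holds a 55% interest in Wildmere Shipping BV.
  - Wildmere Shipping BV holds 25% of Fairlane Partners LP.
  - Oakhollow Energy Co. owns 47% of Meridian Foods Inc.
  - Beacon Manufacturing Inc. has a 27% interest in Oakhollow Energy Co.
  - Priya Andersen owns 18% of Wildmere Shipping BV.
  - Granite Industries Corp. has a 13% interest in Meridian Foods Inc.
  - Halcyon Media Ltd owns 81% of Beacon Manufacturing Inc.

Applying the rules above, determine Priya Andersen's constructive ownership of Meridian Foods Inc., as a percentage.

By parent–child attribution (R1), Priya Andersen is treated as also owning Farrukh Andersen's interest in Wildmere Shipping BV, giving 18% + 55% = 73%.
Chain via Halcyon Media Ltd → Beacon Manufacturing Inc. → Oakhollow Energy Co. (R3): 41% × 81% × 27% × 47% = 4.214349% of Meridian Foods Inc.
Chain via Wildmere Shipping BV → Fairlane Partners LP → Granite Industries Corp. (R3): 73% × 25% × 67% × 13% = 1.589575% of Meridian Foods Inc.
Aggregating (R2): 4.214349% + 1.589575% = 5.803924%.

5.803924%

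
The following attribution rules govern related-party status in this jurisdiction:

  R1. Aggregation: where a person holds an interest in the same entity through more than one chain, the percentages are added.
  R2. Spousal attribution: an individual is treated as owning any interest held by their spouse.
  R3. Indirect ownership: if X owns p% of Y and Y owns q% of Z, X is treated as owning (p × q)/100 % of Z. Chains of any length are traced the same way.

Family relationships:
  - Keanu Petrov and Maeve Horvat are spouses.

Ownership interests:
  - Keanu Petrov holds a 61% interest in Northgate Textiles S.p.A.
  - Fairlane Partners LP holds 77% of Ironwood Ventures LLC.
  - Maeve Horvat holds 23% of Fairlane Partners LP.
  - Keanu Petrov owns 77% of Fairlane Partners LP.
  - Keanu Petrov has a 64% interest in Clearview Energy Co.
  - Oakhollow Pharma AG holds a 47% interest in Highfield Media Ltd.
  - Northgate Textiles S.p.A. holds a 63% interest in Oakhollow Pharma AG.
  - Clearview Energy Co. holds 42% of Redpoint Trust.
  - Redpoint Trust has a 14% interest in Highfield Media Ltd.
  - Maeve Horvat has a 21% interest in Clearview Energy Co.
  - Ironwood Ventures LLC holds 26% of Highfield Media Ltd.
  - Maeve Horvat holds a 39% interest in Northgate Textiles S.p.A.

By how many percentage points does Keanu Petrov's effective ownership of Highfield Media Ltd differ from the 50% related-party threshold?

By spousal attribution (R2), Keanu Petrov is treated as also owning Maeve Horvat's interest in Fairlane Partners LP, giving 77% + 23% = 100%.
By spousal attribution (R2), Keanu Petrov is treated as also owning Maeve Horvat's interest in Northgate Textiles S.p.A, giving 61% + 39% = 100%.
By spousal attribution (R2), Keanu Petrov is treated as also owning Maeve Horvat's interest in Clearview Energy Co, giving 64% + 21% = 85%.
Chain via Fairlane Partners LP → Ironwood Ventures LLC (R3): 100% × 77% × 26% = 20.02% of Highfield Media Ltd.
Chain via Northgate Textiles S.p.A. → Oakhollow Pharma AG (R3): 100% × 63% × 47% = 29.61% of Highfield Media Ltd.
Chain via Clearview Energy Co. → Redpoint Trust (R3): 85% × 42% × 14% = 4.998% of Highfield Media Ltd.
Aggregating (R1): 20.02% + 29.61% + 4.998% = 54.628%.
54.628% exceeds the 50% threshold by 4.628 percentage points.

4.628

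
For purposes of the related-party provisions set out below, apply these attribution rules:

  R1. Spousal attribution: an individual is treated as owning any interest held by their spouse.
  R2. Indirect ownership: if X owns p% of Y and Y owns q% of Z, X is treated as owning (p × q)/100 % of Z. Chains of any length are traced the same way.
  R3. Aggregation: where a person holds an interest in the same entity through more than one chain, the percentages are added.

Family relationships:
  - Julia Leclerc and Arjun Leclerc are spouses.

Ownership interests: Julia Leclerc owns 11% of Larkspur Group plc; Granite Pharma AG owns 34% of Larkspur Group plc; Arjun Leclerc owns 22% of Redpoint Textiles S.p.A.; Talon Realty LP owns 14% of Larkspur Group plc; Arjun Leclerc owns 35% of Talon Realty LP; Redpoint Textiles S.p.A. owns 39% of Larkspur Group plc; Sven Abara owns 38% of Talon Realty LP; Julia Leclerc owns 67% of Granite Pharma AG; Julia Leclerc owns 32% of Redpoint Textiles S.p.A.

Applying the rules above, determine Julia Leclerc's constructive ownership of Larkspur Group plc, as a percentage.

59.74%

By spousal attribution (R1), Julia Leclerc is treated as also owning Arjun Leclerc's interest in Redpoint Textiles S.p.A, giving 32% + 22% = 54%.
By spousal attribution (R1), Julia Leclerc is treated as owning Arjun Leclerc's 35% interest in Talon Realty LP.
Chain via Granite Pharma AG (R2): 67% × 34% = 22.78% of Larkspur Group plc.
Chain via Redpoint Textiles S.p.A. (R2): 54% × 39% = 21.06% of Larkspur Group plc.
Direct interest in Larkspur Group plc: 11%.
Chain via Talon Realty LP (R2): 35% × 14% = 4.9% of Larkspur Group plc.
Aggregating (R3): 22.78% + 21.06% + 11% + 4.9% = 59.74%.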